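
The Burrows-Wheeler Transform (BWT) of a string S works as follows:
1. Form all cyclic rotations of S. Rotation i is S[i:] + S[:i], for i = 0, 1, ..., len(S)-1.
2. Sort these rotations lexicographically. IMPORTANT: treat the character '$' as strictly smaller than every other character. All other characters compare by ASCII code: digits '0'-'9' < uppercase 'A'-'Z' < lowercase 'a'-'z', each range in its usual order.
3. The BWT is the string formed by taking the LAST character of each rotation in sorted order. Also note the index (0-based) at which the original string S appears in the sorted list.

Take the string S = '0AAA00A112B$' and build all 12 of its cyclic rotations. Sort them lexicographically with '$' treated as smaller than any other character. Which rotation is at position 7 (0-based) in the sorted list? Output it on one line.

All 12 rotations (rotation i = S[i:]+S[:i]):
  rot[0] = 0AAA00A112B$
  rot[1] = AAA00A112B$0
  rot[2] = AA00A112B$0A
  rot[3] = A00A112B$0AA
  rot[4] = 00A112B$0AAA
  rot[5] = 0A112B$0AAA0
  rot[6] = A112B$0AAA00
  rot[7] = 112B$0AAA00A
  rot[8] = 12B$0AAA00A1
  rot[9] = 2B$0AAA00A11
  rot[10] = B$0AAA00A112
  rot[11] = $0AAA00A112B
Sorted (with $ < everything):
  sorted[0] = $0AAA00A112B
  sorted[1] = 00A112B$0AAA
  sorted[2] = 0A112B$0AAA0
  sorted[3] = 0AAA00A112B$
  sorted[4] = 112B$0AAA00A
  sorted[5] = 12B$0AAA00A1
  sorted[6] = 2B$0AAA00A11
  sorted[7] = A00A112B$0AA
  sorted[8] = A112B$0AAA00
  sorted[9] = AA00A112B$0A
  sorted[10] = AAA00A112B$0
  sorted[11] = B$0AAA00A112
sorted[7] = A00A112B$0AA

Answer: A00A112B$0AA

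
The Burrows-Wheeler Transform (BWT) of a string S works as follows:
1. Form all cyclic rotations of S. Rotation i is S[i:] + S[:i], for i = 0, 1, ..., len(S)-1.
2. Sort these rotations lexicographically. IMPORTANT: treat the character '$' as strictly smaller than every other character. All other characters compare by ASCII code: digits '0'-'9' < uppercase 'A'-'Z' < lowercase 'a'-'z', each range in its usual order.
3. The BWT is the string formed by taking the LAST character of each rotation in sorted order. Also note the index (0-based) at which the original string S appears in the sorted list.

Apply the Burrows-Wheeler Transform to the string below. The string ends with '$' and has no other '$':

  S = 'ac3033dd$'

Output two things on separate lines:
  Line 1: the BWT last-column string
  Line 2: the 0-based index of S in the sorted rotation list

Answer: d3c03$ad3
5

Derivation:
All 9 rotations (rotation i = S[i:]+S[:i]):
  rot[0] = ac3033dd$
  rot[1] = c3033dd$a
  rot[2] = 3033dd$ac
  rot[3] = 033dd$ac3
  rot[4] = 33dd$ac30
  rot[5] = 3dd$ac303
  rot[6] = dd$ac3033
  rot[7] = d$ac3033d
  rot[8] = $ac3033dd
Sorted (with $ < everything):
  sorted[0] = $ac3033dd  (last char: 'd')
  sorted[1] = 033dd$ac3  (last char: '3')
  sorted[2] = 3033dd$ac  (last char: 'c')
  sorted[3] = 33dd$ac30  (last char: '0')
  sorted[4] = 3dd$ac303  (last char: '3')
  sorted[5] = ac3033dd$  (last char: '$')
  sorted[6] = c3033dd$a  (last char: 'a')
  sorted[7] = d$ac3033d  (last char: 'd')
  sorted[8] = dd$ac3033  (last char: '3')
Last column: d3c03$ad3
Original string S is at sorted index 5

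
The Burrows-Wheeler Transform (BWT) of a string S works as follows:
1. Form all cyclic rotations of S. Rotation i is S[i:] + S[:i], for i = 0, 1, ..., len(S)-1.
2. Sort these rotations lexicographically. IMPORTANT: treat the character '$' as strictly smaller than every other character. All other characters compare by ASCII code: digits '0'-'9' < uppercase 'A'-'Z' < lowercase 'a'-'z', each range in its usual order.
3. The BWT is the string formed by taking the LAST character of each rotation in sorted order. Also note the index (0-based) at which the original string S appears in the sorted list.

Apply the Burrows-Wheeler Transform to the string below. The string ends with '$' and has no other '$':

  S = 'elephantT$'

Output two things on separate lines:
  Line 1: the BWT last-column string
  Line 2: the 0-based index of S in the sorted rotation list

Answer: Tth$lpeaen
3

Derivation:
All 10 rotations (rotation i = S[i:]+S[:i]):
  rot[0] = elephantT$
  rot[1] = lephantT$e
  rot[2] = ephantT$el
  rot[3] = phantT$ele
  rot[4] = hantT$elep
  rot[5] = antT$eleph
  rot[6] = ntT$elepha
  rot[7] = tT$elephan
  rot[8] = T$elephant
  rot[9] = $elephantT
Sorted (with $ < everything):
  sorted[0] = $elephantT  (last char: 'T')
  sorted[1] = T$elephant  (last char: 't')
  sorted[2] = antT$eleph  (last char: 'h')
  sorted[3] = elephantT$  (last char: '$')
  sorted[4] = ephantT$el  (last char: 'l')
  sorted[5] = hantT$elep  (last char: 'p')
  sorted[6] = lephantT$e  (last char: 'e')
  sorted[7] = ntT$elepha  (last char: 'a')
  sorted[8] = phantT$ele  (last char: 'e')
  sorted[9] = tT$elephan  (last char: 'n')
Last column: Tth$lpeaen
Original string S is at sorted index 3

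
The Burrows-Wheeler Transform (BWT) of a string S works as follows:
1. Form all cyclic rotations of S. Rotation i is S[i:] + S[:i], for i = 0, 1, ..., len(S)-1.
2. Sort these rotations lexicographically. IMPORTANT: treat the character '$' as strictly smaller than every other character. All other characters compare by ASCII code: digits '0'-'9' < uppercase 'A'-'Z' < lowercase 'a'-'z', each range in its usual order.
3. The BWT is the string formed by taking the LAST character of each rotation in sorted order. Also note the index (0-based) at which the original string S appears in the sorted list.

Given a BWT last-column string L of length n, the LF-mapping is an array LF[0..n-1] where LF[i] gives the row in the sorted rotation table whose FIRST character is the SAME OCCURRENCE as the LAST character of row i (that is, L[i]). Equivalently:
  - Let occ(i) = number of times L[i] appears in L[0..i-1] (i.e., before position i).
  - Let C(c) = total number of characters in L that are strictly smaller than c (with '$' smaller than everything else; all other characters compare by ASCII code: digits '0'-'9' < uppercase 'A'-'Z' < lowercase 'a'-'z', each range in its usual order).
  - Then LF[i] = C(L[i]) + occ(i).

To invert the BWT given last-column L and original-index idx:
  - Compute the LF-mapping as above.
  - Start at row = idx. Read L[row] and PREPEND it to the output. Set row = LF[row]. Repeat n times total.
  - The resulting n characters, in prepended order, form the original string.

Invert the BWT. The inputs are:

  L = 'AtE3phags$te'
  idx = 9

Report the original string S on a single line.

LF mapping: 2 10 3 1 8 7 4 6 9 0 11 5
Walk LF starting at row 9, prepending L[row]:
  step 1: row=9, L[9]='$', prepend. Next row=LF[9]=0
  step 2: row=0, L[0]='A', prepend. Next row=LF[0]=2
  step 3: row=2, L[2]='E', prepend. Next row=LF[2]=3
  step 4: row=3, L[3]='3', prepend. Next row=LF[3]=1
  step 5: row=1, L[1]='t', prepend. Next row=LF[1]=10
  step 6: row=10, L[10]='t', prepend. Next row=LF[10]=11
  step 7: row=11, L[11]='e', prepend. Next row=LF[11]=5
  step 8: row=5, L[5]='h', prepend. Next row=LF[5]=7
  step 9: row=7, L[7]='g', prepend. Next row=LF[7]=6
  step 10: row=6, L[6]='a', prepend. Next row=LF[6]=4
  step 11: row=4, L[4]='p', prepend. Next row=LF[4]=8
  step 12: row=8, L[8]='s', prepend. Next row=LF[8]=9
Reversed output: spaghett3EA$

Answer: spaghett3EA$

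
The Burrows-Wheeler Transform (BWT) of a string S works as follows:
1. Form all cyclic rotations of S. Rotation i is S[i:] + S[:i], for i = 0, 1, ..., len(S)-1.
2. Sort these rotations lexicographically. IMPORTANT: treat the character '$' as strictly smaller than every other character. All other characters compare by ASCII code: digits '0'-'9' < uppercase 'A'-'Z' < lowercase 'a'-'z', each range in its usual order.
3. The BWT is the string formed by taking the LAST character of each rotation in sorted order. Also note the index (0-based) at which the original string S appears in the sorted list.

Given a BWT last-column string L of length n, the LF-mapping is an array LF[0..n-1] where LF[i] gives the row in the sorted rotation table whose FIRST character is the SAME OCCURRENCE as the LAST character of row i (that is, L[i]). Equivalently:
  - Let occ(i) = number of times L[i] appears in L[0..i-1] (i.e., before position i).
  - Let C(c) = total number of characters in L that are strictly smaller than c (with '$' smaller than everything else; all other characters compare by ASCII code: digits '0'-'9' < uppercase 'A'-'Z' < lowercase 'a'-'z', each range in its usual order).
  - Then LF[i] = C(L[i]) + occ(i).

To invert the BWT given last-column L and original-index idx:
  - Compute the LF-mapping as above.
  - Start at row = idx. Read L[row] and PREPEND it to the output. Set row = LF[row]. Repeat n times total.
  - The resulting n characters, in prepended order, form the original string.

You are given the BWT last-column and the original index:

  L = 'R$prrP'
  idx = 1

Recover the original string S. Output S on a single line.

LF mapping: 2 0 3 4 5 1
Walk LF starting at row 1, prepending L[row]:
  step 1: row=1, L[1]='$', prepend. Next row=LF[1]=0
  step 2: row=0, L[0]='R', prepend. Next row=LF[0]=2
  step 3: row=2, L[2]='p', prepend. Next row=LF[2]=3
  step 4: row=3, L[3]='r', prepend. Next row=LF[3]=4
  step 5: row=4, L[4]='r', prepend. Next row=LF[4]=5
  step 6: row=5, L[5]='P', prepend. Next row=LF[5]=1
Reversed output: PrrpR$

Answer: PrrpR$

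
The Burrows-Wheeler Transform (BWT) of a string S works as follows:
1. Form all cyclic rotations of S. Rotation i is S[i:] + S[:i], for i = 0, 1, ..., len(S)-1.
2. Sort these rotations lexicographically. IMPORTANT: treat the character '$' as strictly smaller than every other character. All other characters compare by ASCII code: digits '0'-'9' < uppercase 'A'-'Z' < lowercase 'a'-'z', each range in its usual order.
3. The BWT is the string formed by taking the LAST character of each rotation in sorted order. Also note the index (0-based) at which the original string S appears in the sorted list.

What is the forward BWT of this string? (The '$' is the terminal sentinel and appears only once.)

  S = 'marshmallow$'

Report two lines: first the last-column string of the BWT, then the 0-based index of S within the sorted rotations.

All 12 rotations (rotation i = S[i:]+S[:i]):
  rot[0] = marshmallow$
  rot[1] = arshmallow$m
  rot[2] = rshmallow$ma
  rot[3] = shmallow$mar
  rot[4] = hmallow$mars
  rot[5] = mallow$marsh
  rot[6] = allow$marshm
  rot[7] = llow$marshma
  rot[8] = low$marshmal
  rot[9] = ow$marshmall
  rot[10] = w$marshmallo
  rot[11] = $marshmallow
Sorted (with $ < everything):
  sorted[0] = $marshmallow  (last char: 'w')
  sorted[1] = allow$marshm  (last char: 'm')
  sorted[2] = arshmallow$m  (last char: 'm')
  sorted[3] = hmallow$mars  (last char: 's')
  sorted[4] = llow$marshma  (last char: 'a')
  sorted[5] = low$marshmal  (last char: 'l')
  sorted[6] = mallow$marsh  (last char: 'h')
  sorted[7] = marshmallow$  (last char: '$')
  sorted[8] = ow$marshmall  (last char: 'l')
  sorted[9] = rshmallow$ma  (last char: 'a')
  sorted[10] = shmallow$mar  (last char: 'r')
  sorted[11] = w$marshmallo  (last char: 'o')
Last column: wmmsalh$laro
Original string S is at sorted index 7

Answer: wmmsalh$laro
7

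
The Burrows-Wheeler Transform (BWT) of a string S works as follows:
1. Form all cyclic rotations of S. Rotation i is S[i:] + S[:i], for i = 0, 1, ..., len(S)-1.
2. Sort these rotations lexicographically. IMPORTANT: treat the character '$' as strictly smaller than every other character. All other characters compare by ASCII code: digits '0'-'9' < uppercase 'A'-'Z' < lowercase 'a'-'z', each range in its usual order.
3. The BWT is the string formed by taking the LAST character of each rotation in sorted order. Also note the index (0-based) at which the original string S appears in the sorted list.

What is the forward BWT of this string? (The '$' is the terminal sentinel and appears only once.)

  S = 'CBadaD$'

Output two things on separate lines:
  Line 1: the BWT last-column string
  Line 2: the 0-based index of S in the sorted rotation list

Answer: DC$adBa
2

Derivation:
All 7 rotations (rotation i = S[i:]+S[:i]):
  rot[0] = CBadaD$
  rot[1] = BadaD$C
  rot[2] = adaD$CB
  rot[3] = daD$CBa
  rot[4] = aD$CBad
  rot[5] = D$CBada
  rot[6] = $CBadaD
Sorted (with $ < everything):
  sorted[0] = $CBadaD  (last char: 'D')
  sorted[1] = BadaD$C  (last char: 'C')
  sorted[2] = CBadaD$  (last char: '$')
  sorted[3] = D$CBada  (last char: 'a')
  sorted[4] = aD$CBad  (last char: 'd')
  sorted[5] = adaD$CB  (last char: 'B')
  sorted[6] = daD$CBa  (last char: 'a')
Last column: DC$adBa
Original string S is at sorted index 2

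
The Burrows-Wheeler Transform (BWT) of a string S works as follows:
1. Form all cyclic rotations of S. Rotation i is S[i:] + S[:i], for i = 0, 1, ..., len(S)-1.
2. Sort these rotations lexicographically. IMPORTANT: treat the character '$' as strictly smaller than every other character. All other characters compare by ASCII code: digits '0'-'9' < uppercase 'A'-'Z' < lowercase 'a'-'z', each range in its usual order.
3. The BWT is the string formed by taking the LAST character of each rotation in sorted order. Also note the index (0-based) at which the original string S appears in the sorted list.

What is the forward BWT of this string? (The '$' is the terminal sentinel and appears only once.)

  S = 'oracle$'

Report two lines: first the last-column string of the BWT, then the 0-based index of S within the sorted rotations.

Answer: eralc$o
5

Derivation:
All 7 rotations (rotation i = S[i:]+S[:i]):
  rot[0] = oracle$
  rot[1] = racle$o
  rot[2] = acle$or
  rot[3] = cle$ora
  rot[4] = le$orac
  rot[5] = e$oracl
  rot[6] = $oracle
Sorted (with $ < everything):
  sorted[0] = $oracle  (last char: 'e')
  sorted[1] = acle$or  (last char: 'r')
  sorted[2] = cle$ora  (last char: 'a')
  sorted[3] = e$oracl  (last char: 'l')
  sorted[4] = le$orac  (last char: 'c')
  sorted[5] = oracle$  (last char: '$')
  sorted[6] = racle$o  (last char: 'o')
Last column: eralc$o
Original string S is at sorted index 5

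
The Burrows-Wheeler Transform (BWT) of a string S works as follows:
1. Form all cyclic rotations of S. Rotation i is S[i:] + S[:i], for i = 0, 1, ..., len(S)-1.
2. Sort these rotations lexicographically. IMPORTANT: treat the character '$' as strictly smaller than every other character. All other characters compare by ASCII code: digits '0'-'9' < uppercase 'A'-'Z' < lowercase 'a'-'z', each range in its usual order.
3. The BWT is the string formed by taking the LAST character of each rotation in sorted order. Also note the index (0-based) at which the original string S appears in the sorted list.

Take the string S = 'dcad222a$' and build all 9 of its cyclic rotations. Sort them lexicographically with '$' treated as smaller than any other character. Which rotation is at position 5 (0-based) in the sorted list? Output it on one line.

All 9 rotations (rotation i = S[i:]+S[:i]):
  rot[0] = dcad222a$
  rot[1] = cad222a$d
  rot[2] = ad222a$dc
  rot[3] = d222a$dca
  rot[4] = 222a$dcad
  rot[5] = 22a$dcad2
  rot[6] = 2a$dcad22
  rot[7] = a$dcad222
  rot[8] = $dcad222a
Sorted (with $ < everything):
  sorted[0] = $dcad222a
  sorted[1] = 222a$dcad
  sorted[2] = 22a$dcad2
  sorted[3] = 2a$dcad22
  sorted[4] = a$dcad222
  sorted[5] = ad222a$dc
  sorted[6] = cad222a$d
  sorted[7] = d222a$dca
  sorted[8] = dcad222a$
sorted[5] = ad222a$dc

Answer: ad222a$dc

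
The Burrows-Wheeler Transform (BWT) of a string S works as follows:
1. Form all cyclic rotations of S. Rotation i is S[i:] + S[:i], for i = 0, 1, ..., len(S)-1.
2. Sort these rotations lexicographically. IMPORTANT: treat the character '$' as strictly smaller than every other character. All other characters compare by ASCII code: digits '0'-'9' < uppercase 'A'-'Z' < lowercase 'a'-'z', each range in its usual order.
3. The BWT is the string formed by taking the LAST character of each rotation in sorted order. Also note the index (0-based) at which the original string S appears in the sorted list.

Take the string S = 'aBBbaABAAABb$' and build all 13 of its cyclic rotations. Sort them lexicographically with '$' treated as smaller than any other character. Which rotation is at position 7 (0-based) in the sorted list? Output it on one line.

Answer: Bb$aBBbaABAAA

Derivation:
All 13 rotations (rotation i = S[i:]+S[:i]):
  rot[0] = aBBbaABAAABb$
  rot[1] = BBbaABAAABb$a
  rot[2] = BbaABAAABb$aB
  rot[3] = baABAAABb$aBB
  rot[4] = aABAAABb$aBBb
  rot[5] = ABAAABb$aBBba
  rot[6] = BAAABb$aBBbaA
  rot[7] = AAABb$aBBbaAB
  rot[8] = AABb$aBBbaABA
  rot[9] = ABb$aBBbaABAA
  rot[10] = Bb$aBBbaABAAA
  rot[11] = b$aBBbaABAAAB
  rot[12] = $aBBbaABAAABb
Sorted (with $ < everything):
  sorted[0] = $aBBbaABAAABb
  sorted[1] = AAABb$aBBbaAB
  sorted[2] = AABb$aBBbaABA
  sorted[3] = ABAAABb$aBBba
  sorted[4] = ABb$aBBbaABAA
  sorted[5] = BAAABb$aBBbaA
  sorted[6] = BBbaABAAABb$a
  sorted[7] = Bb$aBBbaABAAA
  sorted[8] = BbaABAAABb$aB
  sorted[9] = aABAAABb$aBBb
  sorted[10] = aBBbaABAAABb$
  sorted[11] = b$aBBbaABAAAB
  sorted[12] = baABAAABb$aBB
sorted[7] = Bb$aBBbaABAAA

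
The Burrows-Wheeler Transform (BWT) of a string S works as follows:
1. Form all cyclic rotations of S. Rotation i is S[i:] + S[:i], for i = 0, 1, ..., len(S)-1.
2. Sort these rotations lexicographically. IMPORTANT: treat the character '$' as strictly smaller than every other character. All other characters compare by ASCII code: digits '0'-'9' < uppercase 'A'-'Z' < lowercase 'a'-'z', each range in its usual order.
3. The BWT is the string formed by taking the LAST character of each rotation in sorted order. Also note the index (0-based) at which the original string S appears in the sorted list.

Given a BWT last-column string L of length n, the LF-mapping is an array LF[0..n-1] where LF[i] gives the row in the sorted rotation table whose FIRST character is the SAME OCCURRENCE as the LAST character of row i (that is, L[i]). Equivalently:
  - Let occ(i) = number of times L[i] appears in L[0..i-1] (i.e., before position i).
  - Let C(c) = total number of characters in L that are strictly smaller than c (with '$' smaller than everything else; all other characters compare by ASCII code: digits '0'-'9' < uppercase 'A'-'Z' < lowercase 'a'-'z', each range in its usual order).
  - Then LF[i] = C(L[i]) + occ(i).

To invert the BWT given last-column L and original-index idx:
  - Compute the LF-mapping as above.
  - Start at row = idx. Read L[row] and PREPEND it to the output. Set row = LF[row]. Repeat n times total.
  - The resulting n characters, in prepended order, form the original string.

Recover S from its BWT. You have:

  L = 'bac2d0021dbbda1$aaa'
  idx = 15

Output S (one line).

Answer: c02a021abadad1badb$

Derivation:
LF mapping: 12 7 15 5 16 1 2 6 3 17 13 14 18 8 4 0 9 10 11
Walk LF starting at row 15, prepending L[row]:
  step 1: row=15, L[15]='$', prepend. Next row=LF[15]=0
  step 2: row=0, L[0]='b', prepend. Next row=LF[0]=12
  step 3: row=12, L[12]='d', prepend. Next row=LF[12]=18
  step 4: row=18, L[18]='a', prepend. Next row=LF[18]=11
  step 5: row=11, L[11]='b', prepend. Next row=LF[11]=14
  step 6: row=14, L[14]='1', prepend. Next row=LF[14]=4
  step 7: row=4, L[4]='d', prepend. Next row=LF[4]=16
  step 8: row=16, L[16]='a', prepend. Next row=LF[16]=9
  step 9: row=9, L[9]='d', prepend. Next row=LF[9]=17
  step 10: row=17, L[17]='a', prepend. Next row=LF[17]=10
  step 11: row=10, L[10]='b', prepend. Next row=LF[10]=13
  step 12: row=13, L[13]='a', prepend. Next row=LF[13]=8
  step 13: row=8, L[8]='1', prepend. Next row=LF[8]=3
  step 14: row=3, L[3]='2', prepend. Next row=LF[3]=5
  step 15: row=5, L[5]='0', prepend. Next row=LF[5]=1
  step 16: row=1, L[1]='a', prepend. Next row=LF[1]=7
  step 17: row=7, L[7]='2', prepend. Next row=LF[7]=6
  step 18: row=6, L[6]='0', prepend. Next row=LF[6]=2
  step 19: row=2, L[2]='c', prepend. Next row=LF[2]=15
Reversed output: c02a021abadad1badb$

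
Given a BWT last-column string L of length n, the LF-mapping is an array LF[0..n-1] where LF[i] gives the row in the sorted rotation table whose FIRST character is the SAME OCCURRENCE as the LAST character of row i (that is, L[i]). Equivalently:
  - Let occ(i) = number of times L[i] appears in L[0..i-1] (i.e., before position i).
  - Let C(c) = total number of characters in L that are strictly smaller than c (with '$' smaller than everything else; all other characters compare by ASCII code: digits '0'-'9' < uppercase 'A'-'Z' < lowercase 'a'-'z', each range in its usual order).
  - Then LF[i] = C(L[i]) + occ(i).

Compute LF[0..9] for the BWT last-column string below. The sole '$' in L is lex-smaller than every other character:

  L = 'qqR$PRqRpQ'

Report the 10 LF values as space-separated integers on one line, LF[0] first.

Char counts: '$':1, 'P':1, 'Q':1, 'R':3, 'p':1, 'q':3
C (first-col start): C('$')=0, C('P')=1, C('Q')=2, C('R')=3, C('p')=6, C('q')=7
L[0]='q': occ=0, LF[0]=C('q')+0=7+0=7
L[1]='q': occ=1, LF[1]=C('q')+1=7+1=8
L[2]='R': occ=0, LF[2]=C('R')+0=3+0=3
L[3]='$': occ=0, LF[3]=C('$')+0=0+0=0
L[4]='P': occ=0, LF[4]=C('P')+0=1+0=1
L[5]='R': occ=1, LF[5]=C('R')+1=3+1=4
L[6]='q': occ=2, LF[6]=C('q')+2=7+2=9
L[7]='R': occ=2, LF[7]=C('R')+2=3+2=5
L[8]='p': occ=0, LF[8]=C('p')+0=6+0=6
L[9]='Q': occ=0, LF[9]=C('Q')+0=2+0=2

Answer: 7 8 3 0 1 4 9 5 6 2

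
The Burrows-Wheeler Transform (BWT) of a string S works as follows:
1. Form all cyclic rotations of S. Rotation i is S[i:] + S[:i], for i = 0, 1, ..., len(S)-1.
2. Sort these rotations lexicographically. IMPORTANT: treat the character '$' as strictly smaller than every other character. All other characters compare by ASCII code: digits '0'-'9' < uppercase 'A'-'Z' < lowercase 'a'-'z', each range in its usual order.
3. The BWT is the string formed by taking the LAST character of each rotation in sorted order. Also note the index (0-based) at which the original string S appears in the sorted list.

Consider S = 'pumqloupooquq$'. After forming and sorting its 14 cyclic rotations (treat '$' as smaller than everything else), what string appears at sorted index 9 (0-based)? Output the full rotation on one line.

Answer: qloupooquq$pum

Derivation:
All 14 rotations (rotation i = S[i:]+S[:i]):
  rot[0] = pumqloupooquq$
  rot[1] = umqloupooquq$p
  rot[2] = mqloupooquq$pu
  rot[3] = qloupooquq$pum
  rot[4] = loupooquq$pumq
  rot[5] = oupooquq$pumql
  rot[6] = upooquq$pumqlo
  rot[7] = pooquq$pumqlou
  rot[8] = ooquq$pumqloup
  rot[9] = oquq$pumqloupo
  rot[10] = quq$pumqloupoo
  rot[11] = uq$pumqloupooq
  rot[12] = q$pumqloupooqu
  rot[13] = $pumqloupooquq
Sorted (with $ < everything):
  sorted[0] = $pumqloupooquq
  sorted[1] = loupooquq$pumq
  sorted[2] = mqloupooquq$pu
  sorted[3] = ooquq$pumqloup
  sorted[4] = oquq$pumqloupo
  sorted[5] = oupooquq$pumql
  sorted[6] = pooquq$pumqlou
  sorted[7] = pumqloupooquq$
  sorted[8] = q$pumqloupooqu
  sorted[9] = qloupooquq$pum
  sorted[10] = quq$pumqloupoo
  sorted[11] = umqloupooquq$p
  sorted[12] = upooquq$pumqlo
  sorted[13] = uq$pumqloupooq
sorted[9] = qloupooquq$pum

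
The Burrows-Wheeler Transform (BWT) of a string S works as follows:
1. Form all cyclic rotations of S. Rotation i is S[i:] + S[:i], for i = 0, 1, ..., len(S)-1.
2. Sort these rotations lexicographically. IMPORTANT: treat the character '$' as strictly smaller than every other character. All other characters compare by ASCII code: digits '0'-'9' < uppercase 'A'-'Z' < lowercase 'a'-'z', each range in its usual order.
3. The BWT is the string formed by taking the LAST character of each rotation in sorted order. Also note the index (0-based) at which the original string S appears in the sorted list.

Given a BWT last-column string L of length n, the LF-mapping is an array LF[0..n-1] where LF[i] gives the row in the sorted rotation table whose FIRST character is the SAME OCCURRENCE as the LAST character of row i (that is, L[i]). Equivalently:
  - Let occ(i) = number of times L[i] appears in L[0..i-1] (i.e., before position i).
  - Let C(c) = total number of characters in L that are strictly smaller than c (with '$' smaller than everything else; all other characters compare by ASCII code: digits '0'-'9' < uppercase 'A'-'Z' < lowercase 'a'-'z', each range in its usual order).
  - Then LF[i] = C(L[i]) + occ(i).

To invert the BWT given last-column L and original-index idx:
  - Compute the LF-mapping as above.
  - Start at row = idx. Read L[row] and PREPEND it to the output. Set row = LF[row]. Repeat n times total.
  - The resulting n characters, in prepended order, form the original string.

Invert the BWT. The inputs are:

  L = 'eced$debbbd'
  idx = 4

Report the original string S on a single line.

LF mapping: 8 4 9 5 0 6 10 1 2 3 7
Walk LF starting at row 4, prepending L[row]:
  step 1: row=4, L[4]='$', prepend. Next row=LF[4]=0
  step 2: row=0, L[0]='e', prepend. Next row=LF[0]=8
  step 3: row=8, L[8]='b', prepend. Next row=LF[8]=2
  step 4: row=2, L[2]='e', prepend. Next row=LF[2]=9
  step 5: row=9, L[9]='b', prepend. Next row=LF[9]=3
  step 6: row=3, L[3]='d', prepend. Next row=LF[3]=5
  step 7: row=5, L[5]='d', prepend. Next row=LF[5]=6
  step 8: row=6, L[6]='e', prepend. Next row=LF[6]=10
  step 9: row=10, L[10]='d', prepend. Next row=LF[10]=7
  step 10: row=7, L[7]='b', prepend. Next row=LF[7]=1
  step 11: row=1, L[1]='c', prepend. Next row=LF[1]=4
Reversed output: cbdeddbebe$

Answer: cbdeddbebe$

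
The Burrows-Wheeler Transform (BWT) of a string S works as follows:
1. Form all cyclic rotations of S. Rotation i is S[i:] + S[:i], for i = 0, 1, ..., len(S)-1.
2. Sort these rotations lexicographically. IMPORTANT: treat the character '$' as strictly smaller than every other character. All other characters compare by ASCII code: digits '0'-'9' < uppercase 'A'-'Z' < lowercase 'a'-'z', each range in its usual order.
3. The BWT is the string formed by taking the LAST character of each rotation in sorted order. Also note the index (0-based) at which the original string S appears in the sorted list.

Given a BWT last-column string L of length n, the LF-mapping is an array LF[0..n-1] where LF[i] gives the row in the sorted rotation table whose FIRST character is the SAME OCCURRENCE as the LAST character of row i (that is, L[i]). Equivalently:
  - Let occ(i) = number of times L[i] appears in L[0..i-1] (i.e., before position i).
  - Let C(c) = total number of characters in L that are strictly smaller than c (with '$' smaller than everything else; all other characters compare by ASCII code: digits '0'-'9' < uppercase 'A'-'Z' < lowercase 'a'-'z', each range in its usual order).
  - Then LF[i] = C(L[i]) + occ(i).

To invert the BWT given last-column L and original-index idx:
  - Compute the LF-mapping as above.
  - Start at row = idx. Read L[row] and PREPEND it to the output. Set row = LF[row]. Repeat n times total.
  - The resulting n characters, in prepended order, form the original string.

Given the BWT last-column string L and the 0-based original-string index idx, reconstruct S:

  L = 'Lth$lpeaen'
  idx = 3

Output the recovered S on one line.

Answer: elephantL$

Derivation:
LF mapping: 1 9 5 0 6 8 3 2 4 7
Walk LF starting at row 3, prepending L[row]:
  step 1: row=3, L[3]='$', prepend. Next row=LF[3]=0
  step 2: row=0, L[0]='L', prepend. Next row=LF[0]=1
  step 3: row=1, L[1]='t', prepend. Next row=LF[1]=9
  step 4: row=9, L[9]='n', prepend. Next row=LF[9]=7
  step 5: row=7, L[7]='a', prepend. Next row=LF[7]=2
  step 6: row=2, L[2]='h', prepend. Next row=LF[2]=5
  step 7: row=5, L[5]='p', prepend. Next row=LF[5]=8
  step 8: row=8, L[8]='e', prepend. Next row=LF[8]=4
  step 9: row=4, L[4]='l', prepend. Next row=LF[4]=6
  step 10: row=6, L[6]='e', prepend. Next row=LF[6]=3
Reversed output: elephantL$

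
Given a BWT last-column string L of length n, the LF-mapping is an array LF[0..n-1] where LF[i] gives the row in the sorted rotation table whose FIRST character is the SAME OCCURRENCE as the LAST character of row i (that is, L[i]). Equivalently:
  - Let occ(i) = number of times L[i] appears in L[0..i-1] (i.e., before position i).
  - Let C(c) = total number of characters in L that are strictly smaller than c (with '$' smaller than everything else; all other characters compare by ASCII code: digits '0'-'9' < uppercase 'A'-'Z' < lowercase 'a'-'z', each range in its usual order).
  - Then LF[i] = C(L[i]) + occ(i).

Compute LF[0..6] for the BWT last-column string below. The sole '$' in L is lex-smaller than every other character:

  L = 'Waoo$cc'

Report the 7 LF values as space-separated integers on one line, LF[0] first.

Answer: 1 2 5 6 0 3 4

Derivation:
Char counts: '$':1, 'W':1, 'a':1, 'c':2, 'o':2
C (first-col start): C('$')=0, C('W')=1, C('a')=2, C('c')=3, C('o')=5
L[0]='W': occ=0, LF[0]=C('W')+0=1+0=1
L[1]='a': occ=0, LF[1]=C('a')+0=2+0=2
L[2]='o': occ=0, LF[2]=C('o')+0=5+0=5
L[3]='o': occ=1, LF[3]=C('o')+1=5+1=6
L[4]='$': occ=0, LF[4]=C('$')+0=0+0=0
L[5]='c': occ=0, LF[5]=C('c')+0=3+0=3
L[6]='c': occ=1, LF[6]=C('c')+1=3+1=4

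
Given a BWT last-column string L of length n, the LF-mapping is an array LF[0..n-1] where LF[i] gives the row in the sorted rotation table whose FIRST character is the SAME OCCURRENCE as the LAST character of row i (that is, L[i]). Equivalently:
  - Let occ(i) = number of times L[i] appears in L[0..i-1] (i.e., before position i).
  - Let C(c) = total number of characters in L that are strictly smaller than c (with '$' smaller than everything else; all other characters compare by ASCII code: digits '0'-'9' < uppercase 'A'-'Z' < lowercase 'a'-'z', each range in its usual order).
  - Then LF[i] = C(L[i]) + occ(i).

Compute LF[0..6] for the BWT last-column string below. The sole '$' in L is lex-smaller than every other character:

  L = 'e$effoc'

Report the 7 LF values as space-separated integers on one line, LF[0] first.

Char counts: '$':1, 'c':1, 'e':2, 'f':2, 'o':1
C (first-col start): C('$')=0, C('c')=1, C('e')=2, C('f')=4, C('o')=6
L[0]='e': occ=0, LF[0]=C('e')+0=2+0=2
L[1]='$': occ=0, LF[1]=C('$')+0=0+0=0
L[2]='e': occ=1, LF[2]=C('e')+1=2+1=3
L[3]='f': occ=0, LF[3]=C('f')+0=4+0=4
L[4]='f': occ=1, LF[4]=C('f')+1=4+1=5
L[5]='o': occ=0, LF[5]=C('o')+0=6+0=6
L[6]='c': occ=0, LF[6]=C('c')+0=1+0=1

Answer: 2 0 3 4 5 6 1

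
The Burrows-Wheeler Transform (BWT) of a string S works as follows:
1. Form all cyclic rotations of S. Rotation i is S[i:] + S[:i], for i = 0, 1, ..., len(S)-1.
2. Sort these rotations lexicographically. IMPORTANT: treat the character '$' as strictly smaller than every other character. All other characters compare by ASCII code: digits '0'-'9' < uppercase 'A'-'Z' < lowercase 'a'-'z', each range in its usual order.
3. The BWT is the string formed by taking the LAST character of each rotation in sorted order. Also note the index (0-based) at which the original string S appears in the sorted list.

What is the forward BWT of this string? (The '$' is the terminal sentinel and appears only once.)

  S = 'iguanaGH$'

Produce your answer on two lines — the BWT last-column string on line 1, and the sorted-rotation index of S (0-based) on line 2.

Answer: HaGnui$ag
6

Derivation:
All 9 rotations (rotation i = S[i:]+S[:i]):
  rot[0] = iguanaGH$
  rot[1] = guanaGH$i
  rot[2] = uanaGH$ig
  rot[3] = anaGH$igu
  rot[4] = naGH$igua
  rot[5] = aGH$iguan
  rot[6] = GH$iguana
  rot[7] = H$iguanaG
  rot[8] = $iguanaGH
Sorted (with $ < everything):
  sorted[0] = $iguanaGH  (last char: 'H')
  sorted[1] = GH$iguana  (last char: 'a')
  sorted[2] = H$iguanaG  (last char: 'G')
  sorted[3] = aGH$iguan  (last char: 'n')
  sorted[4] = anaGH$igu  (last char: 'u')
  sorted[5] = guanaGH$i  (last char: 'i')
  sorted[6] = iguanaGH$  (last char: '$')
  sorted[7] = naGH$igua  (last char: 'a')
  sorted[8] = uanaGH$ig  (last char: 'g')
Last column: HaGnui$ag
Original string S is at sorted index 6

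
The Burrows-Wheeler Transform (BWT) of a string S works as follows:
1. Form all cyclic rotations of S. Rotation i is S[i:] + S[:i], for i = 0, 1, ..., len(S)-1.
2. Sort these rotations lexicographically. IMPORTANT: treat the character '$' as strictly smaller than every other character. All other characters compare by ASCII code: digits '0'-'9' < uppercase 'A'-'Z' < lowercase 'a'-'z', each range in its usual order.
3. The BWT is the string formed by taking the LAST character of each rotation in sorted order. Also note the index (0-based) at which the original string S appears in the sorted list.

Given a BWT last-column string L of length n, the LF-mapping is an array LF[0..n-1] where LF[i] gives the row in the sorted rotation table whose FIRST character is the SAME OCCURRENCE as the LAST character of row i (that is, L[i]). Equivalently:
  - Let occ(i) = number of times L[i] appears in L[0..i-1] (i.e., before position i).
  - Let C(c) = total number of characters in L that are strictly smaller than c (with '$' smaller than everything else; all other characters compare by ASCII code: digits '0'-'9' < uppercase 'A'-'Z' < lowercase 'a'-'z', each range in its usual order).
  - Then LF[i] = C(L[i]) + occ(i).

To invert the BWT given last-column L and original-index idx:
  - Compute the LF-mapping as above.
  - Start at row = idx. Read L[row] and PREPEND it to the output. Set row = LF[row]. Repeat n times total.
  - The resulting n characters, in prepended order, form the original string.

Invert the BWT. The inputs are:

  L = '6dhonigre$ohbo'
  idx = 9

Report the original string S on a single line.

Answer: neighborhood6$

Derivation:
LF mapping: 1 3 6 10 9 8 5 13 4 0 11 7 2 12
Walk LF starting at row 9, prepending L[row]:
  step 1: row=9, L[9]='$', prepend. Next row=LF[9]=0
  step 2: row=0, L[0]='6', prepend. Next row=LF[0]=1
  step 3: row=1, L[1]='d', prepend. Next row=LF[1]=3
  step 4: row=3, L[3]='o', prepend. Next row=LF[3]=10
  step 5: row=10, L[10]='o', prepend. Next row=LF[10]=11
  step 6: row=11, L[11]='h', prepend. Next row=LF[11]=7
  step 7: row=7, L[7]='r', prepend. Next row=LF[7]=13
  step 8: row=13, L[13]='o', prepend. Next row=LF[13]=12
  step 9: row=12, L[12]='b', prepend. Next row=LF[12]=2
  step 10: row=2, L[2]='h', prepend. Next row=LF[2]=6
  step 11: row=6, L[6]='g', prepend. Next row=LF[6]=5
  step 12: row=5, L[5]='i', prepend. Next row=LF[5]=8
  step 13: row=8, L[8]='e', prepend. Next row=LF[8]=4
  step 14: row=4, L[4]='n', prepend. Next row=LF[4]=9
Reversed output: neighborhood6$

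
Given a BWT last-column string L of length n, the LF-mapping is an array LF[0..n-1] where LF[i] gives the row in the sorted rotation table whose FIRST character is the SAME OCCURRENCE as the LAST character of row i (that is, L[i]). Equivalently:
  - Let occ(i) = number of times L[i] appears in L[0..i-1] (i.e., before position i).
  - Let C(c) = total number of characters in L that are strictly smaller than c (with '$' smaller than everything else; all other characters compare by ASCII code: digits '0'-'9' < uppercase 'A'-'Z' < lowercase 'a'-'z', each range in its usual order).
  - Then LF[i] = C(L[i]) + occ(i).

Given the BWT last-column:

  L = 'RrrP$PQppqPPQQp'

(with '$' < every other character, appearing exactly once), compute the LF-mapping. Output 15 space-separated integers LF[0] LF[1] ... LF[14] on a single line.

Answer: 8 13 14 1 0 2 5 9 10 12 3 4 6 7 11

Derivation:
Char counts: '$':1, 'P':4, 'Q':3, 'R':1, 'p':3, 'q':1, 'r':2
C (first-col start): C('$')=0, C('P')=1, C('Q')=5, C('R')=8, C('p')=9, C('q')=12, C('r')=13
L[0]='R': occ=0, LF[0]=C('R')+0=8+0=8
L[1]='r': occ=0, LF[1]=C('r')+0=13+0=13
L[2]='r': occ=1, LF[2]=C('r')+1=13+1=14
L[3]='P': occ=0, LF[3]=C('P')+0=1+0=1
L[4]='$': occ=0, LF[4]=C('$')+0=0+0=0
L[5]='P': occ=1, LF[5]=C('P')+1=1+1=2
L[6]='Q': occ=0, LF[6]=C('Q')+0=5+0=5
L[7]='p': occ=0, LF[7]=C('p')+0=9+0=9
L[8]='p': occ=1, LF[8]=C('p')+1=9+1=10
L[9]='q': occ=0, LF[9]=C('q')+0=12+0=12
L[10]='P': occ=2, LF[10]=C('P')+2=1+2=3
L[11]='P': occ=3, LF[11]=C('P')+3=1+3=4
L[12]='Q': occ=1, LF[12]=C('Q')+1=5+1=6
L[13]='Q': occ=2, LF[13]=C('Q')+2=5+2=7
L[14]='p': occ=2, LF[14]=C('p')+2=9+2=11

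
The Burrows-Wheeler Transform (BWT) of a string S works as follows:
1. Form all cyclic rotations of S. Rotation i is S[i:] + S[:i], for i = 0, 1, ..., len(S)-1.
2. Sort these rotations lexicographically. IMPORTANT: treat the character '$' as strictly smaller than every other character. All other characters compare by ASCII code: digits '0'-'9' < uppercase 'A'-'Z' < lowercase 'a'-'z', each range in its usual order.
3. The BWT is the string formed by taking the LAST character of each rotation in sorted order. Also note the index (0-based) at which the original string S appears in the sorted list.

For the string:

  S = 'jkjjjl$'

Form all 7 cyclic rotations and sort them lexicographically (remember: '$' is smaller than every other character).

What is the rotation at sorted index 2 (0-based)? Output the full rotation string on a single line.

Answer: jjl$jkj

Derivation:
All 7 rotations (rotation i = S[i:]+S[:i]):
  rot[0] = jkjjjl$
  rot[1] = kjjjl$j
  rot[2] = jjjl$jk
  rot[3] = jjl$jkj
  rot[4] = jl$jkjj
  rot[5] = l$jkjjj
  rot[6] = $jkjjjl
Sorted (with $ < everything):
  sorted[0] = $jkjjjl
  sorted[1] = jjjl$jk
  sorted[2] = jjl$jkj
  sorted[3] = jkjjjl$
  sorted[4] = jl$jkjj
  sorted[5] = kjjjl$j
  sorted[6] = l$jkjjj
sorted[2] = jjl$jkj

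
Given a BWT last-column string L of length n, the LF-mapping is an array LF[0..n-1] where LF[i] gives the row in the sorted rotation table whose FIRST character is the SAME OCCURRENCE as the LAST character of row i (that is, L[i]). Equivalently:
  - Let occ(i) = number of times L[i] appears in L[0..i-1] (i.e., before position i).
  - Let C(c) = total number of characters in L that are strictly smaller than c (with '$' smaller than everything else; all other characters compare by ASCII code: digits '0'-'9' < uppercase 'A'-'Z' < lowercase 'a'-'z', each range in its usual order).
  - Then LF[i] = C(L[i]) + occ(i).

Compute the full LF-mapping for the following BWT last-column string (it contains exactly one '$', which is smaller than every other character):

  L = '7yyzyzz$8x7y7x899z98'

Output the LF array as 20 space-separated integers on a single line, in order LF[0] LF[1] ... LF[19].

Answer: 1 12 13 16 14 17 18 0 4 10 2 15 3 11 5 7 8 19 9 6

Derivation:
Char counts: '$':1, '7':3, '8':3, '9':3, 'x':2, 'y':4, 'z':4
C (first-col start): C('$')=0, C('7')=1, C('8')=4, C('9')=7, C('x')=10, C('y')=12, C('z')=16
L[0]='7': occ=0, LF[0]=C('7')+0=1+0=1
L[1]='y': occ=0, LF[1]=C('y')+0=12+0=12
L[2]='y': occ=1, LF[2]=C('y')+1=12+1=13
L[3]='z': occ=0, LF[3]=C('z')+0=16+0=16
L[4]='y': occ=2, LF[4]=C('y')+2=12+2=14
L[5]='z': occ=1, LF[5]=C('z')+1=16+1=17
L[6]='z': occ=2, LF[6]=C('z')+2=16+2=18
L[7]='$': occ=0, LF[7]=C('$')+0=0+0=0
L[8]='8': occ=0, LF[8]=C('8')+0=4+0=4
L[9]='x': occ=0, LF[9]=C('x')+0=10+0=10
L[10]='7': occ=1, LF[10]=C('7')+1=1+1=2
L[11]='y': occ=3, LF[11]=C('y')+3=12+3=15
L[12]='7': occ=2, LF[12]=C('7')+2=1+2=3
L[13]='x': occ=1, LF[13]=C('x')+1=10+1=11
L[14]='8': occ=1, LF[14]=C('8')+1=4+1=5
L[15]='9': occ=0, LF[15]=C('9')+0=7+0=7
L[16]='9': occ=1, LF[16]=C('9')+1=7+1=8
L[17]='z': occ=3, LF[17]=C('z')+3=16+3=19
L[18]='9': occ=2, LF[18]=C('9')+2=7+2=9
L[19]='8': occ=2, LF[19]=C('8')+2=4+2=6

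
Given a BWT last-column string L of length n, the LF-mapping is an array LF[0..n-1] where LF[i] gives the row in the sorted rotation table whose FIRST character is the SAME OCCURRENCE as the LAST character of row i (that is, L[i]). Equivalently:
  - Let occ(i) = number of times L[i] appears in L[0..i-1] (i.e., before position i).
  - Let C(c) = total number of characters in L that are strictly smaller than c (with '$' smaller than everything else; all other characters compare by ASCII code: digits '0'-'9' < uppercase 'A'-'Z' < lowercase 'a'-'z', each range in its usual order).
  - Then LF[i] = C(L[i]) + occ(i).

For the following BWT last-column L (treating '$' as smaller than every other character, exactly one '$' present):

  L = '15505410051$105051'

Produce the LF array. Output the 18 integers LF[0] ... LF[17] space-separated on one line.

Answer: 6 12 13 1 14 11 7 2 3 15 8 0 9 4 16 5 17 10

Derivation:
Char counts: '$':1, '0':5, '1':5, '4':1, '5':6
C (first-col start): C('$')=0, C('0')=1, C('1')=6, C('4')=11, C('5')=12
L[0]='1': occ=0, LF[0]=C('1')+0=6+0=6
L[1]='5': occ=0, LF[1]=C('5')+0=12+0=12
L[2]='5': occ=1, LF[2]=C('5')+1=12+1=13
L[3]='0': occ=0, LF[3]=C('0')+0=1+0=1
L[4]='5': occ=2, LF[4]=C('5')+2=12+2=14
L[5]='4': occ=0, LF[5]=C('4')+0=11+0=11
L[6]='1': occ=1, LF[6]=C('1')+1=6+1=7
L[7]='0': occ=1, LF[7]=C('0')+1=1+1=2
L[8]='0': occ=2, LF[8]=C('0')+2=1+2=3
L[9]='5': occ=3, LF[9]=C('5')+3=12+3=15
L[10]='1': occ=2, LF[10]=C('1')+2=6+2=8
L[11]='$': occ=0, LF[11]=C('$')+0=0+0=0
L[12]='1': occ=3, LF[12]=C('1')+3=6+3=9
L[13]='0': occ=3, LF[13]=C('0')+3=1+3=4
L[14]='5': occ=4, LF[14]=C('5')+4=12+4=16
L[15]='0': occ=4, LF[15]=C('0')+4=1+4=5
L[16]='5': occ=5, LF[16]=C('5')+5=12+5=17
L[17]='1': occ=4, LF[17]=C('1')+4=6+4=10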